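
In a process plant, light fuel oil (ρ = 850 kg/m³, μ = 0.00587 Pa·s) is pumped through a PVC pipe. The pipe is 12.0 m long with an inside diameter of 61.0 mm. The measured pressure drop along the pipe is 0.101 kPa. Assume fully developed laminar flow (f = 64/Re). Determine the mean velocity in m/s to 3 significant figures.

For laminar flow, f = 64/Re with Re = ρVD/μ, so Darcy-Weisbach reduces to ΔP = 32μLV/D². Solving for V: V = ΔP·D²/(32μL) = 101·(0.061)²/(32·0.00587·12) = 0.1667 m/s.
Check: Re = ρVD/μ = 850·0.1667·0.061/0.00587 = 1473 < 2300, so the laminar assumption holds.

V ≈ 0.167 m/s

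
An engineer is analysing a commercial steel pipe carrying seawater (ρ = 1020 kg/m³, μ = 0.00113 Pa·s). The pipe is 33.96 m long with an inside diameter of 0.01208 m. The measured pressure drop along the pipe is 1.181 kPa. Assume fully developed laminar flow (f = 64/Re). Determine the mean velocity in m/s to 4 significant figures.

V ≈ 0.1403 m/s

For laminar flow, f = 64/Re with Re = ρVD/μ, so Darcy-Weisbach reduces to ΔP = 32μLV/D². Solving for V: V = ΔP·D²/(32μL) = 1181·(0.01208)²/(32·0.00113·33.96) = 0.1403 m/s.
Check: Re = ρVD/μ = 1020·0.1403·0.01208/0.00113 = 1530 < 2300, so the laminar assumption holds.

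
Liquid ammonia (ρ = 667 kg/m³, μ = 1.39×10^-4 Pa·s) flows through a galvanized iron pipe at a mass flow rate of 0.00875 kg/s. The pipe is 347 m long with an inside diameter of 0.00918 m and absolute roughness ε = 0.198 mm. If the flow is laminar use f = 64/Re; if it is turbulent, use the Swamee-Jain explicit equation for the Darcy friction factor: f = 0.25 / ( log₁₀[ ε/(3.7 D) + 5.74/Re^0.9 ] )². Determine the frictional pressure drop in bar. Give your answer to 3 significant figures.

A = πD²/4 = π(0.00918)²/4 = 6.619e-05 m²; mean velocity V = ṁ/(ρA) = 0.00875/(667 · 6.619e-05) = 0.1982 m/s.
Reynolds number Re = ρVD/μ = 667 · 0.1982 · 0.00918 / 0.000139 = 8731.
Re > 4000 → turbulent. Relative roughness ε/D = 0.000198/0.00918 = 0.0216. Swamee-Jain: f = 0.25/(log₁₀[0.0216/3.7 + 5.74/8731^0.9])² = 0.25/(log₁₀[0.00583 + 0.00163])² = 0.25/(-2.127)² = 0.05524.
Darcy-Weisbach: ΔP = f(L/D)(ρV²/2) = 0.05524·(347/0.00918)·(667·0.1982²/2) = 0.05524·3.78e+04·13.1 = 2.736e+04 Pa.
ΔP = 2.736e+04 Pa = 0.274 bar.

ΔP ≈ 0.274 bar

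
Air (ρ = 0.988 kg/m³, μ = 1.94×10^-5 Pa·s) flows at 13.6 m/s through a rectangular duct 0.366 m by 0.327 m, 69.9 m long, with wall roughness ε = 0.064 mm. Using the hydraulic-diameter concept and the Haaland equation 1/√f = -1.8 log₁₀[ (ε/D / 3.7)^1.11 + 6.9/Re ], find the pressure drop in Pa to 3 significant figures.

ΔP ≈ 303 Pa

Hydraulic diameter D_h = 4A/P = 4·(0.366·0.327)/(2·(0.366+0.327)) = 0.4787/1.386 = 0.3454 m.
Re = ρVD_h/μ = 0.988·13.6·0.3454/1.94e-05 = 2.392e+05.
ε/D_h = 6.4e-05/0.3454 = 0.000185; Haaland gives 1/√f = -1.8 log₁₀[1.69e-05+2.88e-05] = 7.812, so f = 0.01638.
ΔP = f(L/D_h)(ρV²/2) = 0.01638·69.9/0.3454·91.37 = 303 Pa.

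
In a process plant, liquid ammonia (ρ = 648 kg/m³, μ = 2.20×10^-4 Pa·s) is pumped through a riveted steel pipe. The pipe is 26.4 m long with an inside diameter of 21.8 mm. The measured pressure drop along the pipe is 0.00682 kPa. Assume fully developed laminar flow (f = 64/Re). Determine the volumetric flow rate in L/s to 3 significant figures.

Q ≈ 0.00651 L/s

For laminar flow, f = 64/Re with Re = ρVD/μ, so Darcy-Weisbach reduces to ΔP = 32μLV/D². Solving for V: V = ΔP·D²/(32μL) = 6.82·(0.0218)²/(32·0.00022·26.4) = 0.01744 m/s.
Check: Re = ρVD/μ = 648·0.01744·0.0218/0.00022 = 1120 < 2300, so the laminar assumption holds.
Q = V·A = 0.01744·(π/4·0.0218²) = 6.509e-06 m³/s = 0.00651 L/s.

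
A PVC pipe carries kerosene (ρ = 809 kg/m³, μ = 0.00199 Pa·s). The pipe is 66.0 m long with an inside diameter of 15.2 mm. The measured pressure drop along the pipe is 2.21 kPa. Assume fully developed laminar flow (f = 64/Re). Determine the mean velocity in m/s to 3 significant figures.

For laminar flow, f = 64/Re with Re = ρVD/μ, so Darcy-Weisbach reduces to ΔP = 32μLV/D². Solving for V: V = ΔP·D²/(32μL) = 2210·(0.0152)²/(32·0.00199·66) = 0.1215 m/s.
Check: Re = ρVD/μ = 809·0.1215·0.0152/0.00199 = 750.7 < 2300, so the laminar assumption holds.

V ≈ 0.121 m/s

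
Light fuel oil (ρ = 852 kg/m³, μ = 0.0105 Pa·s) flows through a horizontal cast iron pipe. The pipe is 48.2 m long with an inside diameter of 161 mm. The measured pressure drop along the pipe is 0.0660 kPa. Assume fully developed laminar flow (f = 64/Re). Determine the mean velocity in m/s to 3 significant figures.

For laminar flow, f = 64/Re with Re = ρVD/μ, so Darcy-Weisbach reduces to ΔP = 32μLV/D². Solving for V: V = ΔP·D²/(32μL) = 66·(0.161)²/(32·0.0105·48.2) = 0.1056 m/s.
Check: Re = ρVD/μ = 852·0.1056·0.161/0.0105 = 1380 < 2300, so the laminar assumption holds.

V ≈ 0.106 m/s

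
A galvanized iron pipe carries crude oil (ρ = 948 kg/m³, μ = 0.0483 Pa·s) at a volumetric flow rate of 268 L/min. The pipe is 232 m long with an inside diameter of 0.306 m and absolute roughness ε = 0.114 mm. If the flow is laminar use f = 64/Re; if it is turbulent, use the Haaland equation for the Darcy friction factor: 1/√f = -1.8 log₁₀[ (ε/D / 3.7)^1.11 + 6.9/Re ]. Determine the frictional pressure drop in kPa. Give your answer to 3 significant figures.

ΔP ≈ 0.233 kPa

Q = 268 L/min = 268/60000 = 0.004467 m³/s.
Cross-sectional area A = πD²/4 = π(0.306)²/4 = 0.07354 m²; mean velocity V = Q/A = 0.004467/0.07354 = 0.06074 m/s.
Reynolds number Re = ρVD/μ = 948 · 0.06074 · 0.306 / 0.0483 = 364.8.
Re < 2300 → laminar flow, so f = 64/Re = 64/364.8 = 0.1754 (the turbulent correlation is not needed).
Darcy-Weisbach: ΔP = f(L/D)(ρV²/2) = 0.1754·(232/0.306)·(948·0.06074²/2) = 0.1754·758.2·1.749 = 232.6 Pa.
ΔP = 232.6 Pa = 0.233 kPa.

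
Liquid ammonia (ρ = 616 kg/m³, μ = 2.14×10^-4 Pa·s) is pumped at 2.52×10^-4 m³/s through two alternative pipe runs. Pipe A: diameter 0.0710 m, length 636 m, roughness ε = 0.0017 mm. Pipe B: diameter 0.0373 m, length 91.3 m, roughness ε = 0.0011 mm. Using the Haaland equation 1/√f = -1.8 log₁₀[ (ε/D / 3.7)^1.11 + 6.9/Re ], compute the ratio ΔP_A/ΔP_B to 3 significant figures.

Pipe A: V = Q/A = 0.000252/0.003959 = 0.06365 m/s; Re = 1.301e+04; ε/D = 2.39e-05; Haaland → f = 0.02879; ΔP_A = f(L/D)(ρV²/2) = 321.8 Pa.
Pipe B: V = Q/A = 0.000252/0.001093 = 0.2306 m/s; Re = 2.476e+04; ε/D = 2.95e-05; Haaland → f = 0.02447; ΔP_B = f(L/D)(ρV²/2) = 981.1 Pa.
ΔP_A/ΔP_B = 321.8/981.1 = 0.328.

ΔP_A/ΔP_B ≈ 0.328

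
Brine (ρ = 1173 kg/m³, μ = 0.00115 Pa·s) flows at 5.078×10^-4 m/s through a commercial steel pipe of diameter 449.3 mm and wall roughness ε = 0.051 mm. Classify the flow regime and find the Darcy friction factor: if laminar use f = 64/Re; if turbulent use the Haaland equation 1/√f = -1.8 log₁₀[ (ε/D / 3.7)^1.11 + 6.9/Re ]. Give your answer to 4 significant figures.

f ≈ 0.2750

Re = ρVD/μ = 1173·0.0005078·0.4493/0.00115 = 232.7.
Re < 2300 → laminar, so f = 64/Re = 0.275 (roughness is irrelevant in laminar flow).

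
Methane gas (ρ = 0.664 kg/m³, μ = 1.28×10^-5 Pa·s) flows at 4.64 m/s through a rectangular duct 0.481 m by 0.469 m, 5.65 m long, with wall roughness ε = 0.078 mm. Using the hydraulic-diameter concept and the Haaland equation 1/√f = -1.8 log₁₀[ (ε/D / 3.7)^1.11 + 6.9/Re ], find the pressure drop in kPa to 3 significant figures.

Hydraulic diameter D_h = 4A/P = 4·(0.481·0.469)/(2·(0.481+0.469)) = 0.9024/1.9 = 0.4749 m.
Re = ρVD_h/μ = 0.664·4.64·0.4749/1.28e-05 = 1.143e+05.
ε/D_h = 7.8e-05/0.4749 = 0.000164; Haaland gives 1/√f = -1.8 log₁₀[1.47e-05+6.04e-05] = 7.424, so f = 0.01814.
ΔP = f(L/D_h)(ρV²/2) = 0.01814·5.65/0.4749·7.148 = 1.543 Pa.
ΔP = 0.00154 kPa.

ΔP ≈ 0.00154 kPa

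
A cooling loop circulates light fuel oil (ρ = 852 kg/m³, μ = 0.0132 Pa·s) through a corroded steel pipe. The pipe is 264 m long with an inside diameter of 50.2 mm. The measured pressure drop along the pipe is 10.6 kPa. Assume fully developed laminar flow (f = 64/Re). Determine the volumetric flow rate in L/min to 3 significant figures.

Q ≈ 28.4 L/min

For laminar flow, f = 64/Re with Re = ρVD/μ, so Darcy-Weisbach reduces to ΔP = 32μLV/D². Solving for V: V = ΔP·D²/(32μL) = 1.06e+04·(0.0502)²/(32·0.0132·264) = 0.2395 m/s.
Check: Re = ρVD/μ = 852·0.2395·0.0502/0.0132 = 776.2 < 2300, so the laminar assumption holds.
Q = V·A = 0.2395·(π/4·0.0502²) = 0.0004741 m³/s = 28.4 L/min.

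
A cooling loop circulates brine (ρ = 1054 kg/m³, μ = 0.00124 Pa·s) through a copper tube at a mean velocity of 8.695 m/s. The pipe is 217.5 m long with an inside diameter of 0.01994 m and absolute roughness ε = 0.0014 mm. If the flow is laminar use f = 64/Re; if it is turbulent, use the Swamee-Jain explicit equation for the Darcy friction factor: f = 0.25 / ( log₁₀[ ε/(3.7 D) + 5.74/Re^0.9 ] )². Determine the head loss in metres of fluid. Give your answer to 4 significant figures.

Reynolds number Re = ρVD/μ = 1054 · 8.695 · 0.01994 / 0.00124 = 1.474e+05.
Re > 4000 → turbulent. Relative roughness ε/D = 1.4e-06/0.01994 = 7.02e-05. Swamee-Jain: f = 0.25/(log₁₀[7.02e-05/3.7 + 5.74/1.474e+05^0.9])² = 0.25/(log₁₀[1.9e-05 + 0.000128])² = 0.25/(-3.833)² = 0.01702.
Darcy-Weisbach: ΔP = f(L/D)(ρV²/2) = 0.01702·(217.5/0.01994)·(1054·8.695²/2) = 0.01702·1.091e+04·3.984e+04 = 7.397e+06 Pa.
Head loss h_f = ΔP/(ρg) = 7.397e+06/(1054·9.81) = 715.3 m.

h_f ≈ 715.3 m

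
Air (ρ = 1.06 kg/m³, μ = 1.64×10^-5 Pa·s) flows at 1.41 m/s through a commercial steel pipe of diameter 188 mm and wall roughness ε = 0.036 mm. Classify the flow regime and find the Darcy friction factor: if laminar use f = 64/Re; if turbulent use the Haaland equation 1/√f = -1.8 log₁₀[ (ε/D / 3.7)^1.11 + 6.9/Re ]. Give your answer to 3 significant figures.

Re = ρVD/μ = 1.06·1.41·0.188/1.64e-05 = 1.713e+04.
Re > 4000 → turbulent. ε/D = 3.6e-05/0.188 = 0.000191; Haaland: 1/√f = -1.8 log₁₀[1.75e-05 + 0.000403] = 6.078, so f = 0.02707.

f ≈ 0.0271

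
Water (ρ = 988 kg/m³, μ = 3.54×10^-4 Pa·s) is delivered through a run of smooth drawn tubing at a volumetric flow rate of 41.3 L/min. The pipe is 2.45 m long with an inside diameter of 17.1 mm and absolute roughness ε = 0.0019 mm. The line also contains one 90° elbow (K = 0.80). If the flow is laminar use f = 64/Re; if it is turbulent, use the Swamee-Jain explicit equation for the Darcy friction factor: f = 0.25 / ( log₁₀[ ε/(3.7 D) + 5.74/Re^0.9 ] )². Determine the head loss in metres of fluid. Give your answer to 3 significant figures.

h_f ≈ 1.51 m

Q = 41.3 L/min = 41.3/60000 = 0.0006883 m³/s.
Cross-sectional area A = πD²/4 = π(0.0171)²/4 = 0.0002297 m²; mean velocity V = Q/A = 0.0006883/0.0002297 = 2.997 m/s.
Reynolds number Re = ρVD/μ = 988 · 2.997 · 0.0171 / 0.000354 = 1.43e+05.
Re > 4000 → turbulent. Relative roughness ε/D = 1.9e-06/0.0171 = 0.000111. Swamee-Jain: f = 0.25/(log₁₀[0.000111/3.7 + 5.74/1.43e+05^0.9])² = 0.25/(log₁₀[3e-05 + 0.000132])² = 0.25/(-3.792)² = 0.01739.
Total minor-loss coefficient ΣK = 1·0.8 = 0.8.
ΔP = [f·L/D + ΣK]·(ρV²/2) = [0.01739·2.45/0.0171 + 0.8]·(988·2.997²/2) = [2.491 + 0.8]·4438 = 1.461e+04 Pa.
Head loss h_f = ΔP/(ρg) = 1.461e+04/(988·9.81) = 1.51 m.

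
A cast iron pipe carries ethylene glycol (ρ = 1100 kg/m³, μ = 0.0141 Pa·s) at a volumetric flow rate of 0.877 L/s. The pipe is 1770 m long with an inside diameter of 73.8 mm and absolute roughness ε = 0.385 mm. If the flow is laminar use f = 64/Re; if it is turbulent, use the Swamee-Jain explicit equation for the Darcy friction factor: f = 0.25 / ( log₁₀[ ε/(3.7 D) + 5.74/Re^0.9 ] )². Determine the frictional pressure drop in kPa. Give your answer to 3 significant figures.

Q = 0.877 L/s = 0.877/1000 = 0.000877 m³/s.
Cross-sectional area A = πD²/4 = π(0.0738)²/4 = 0.004278 m²; mean velocity V = Q/A = 0.000877/0.004278 = 0.205 m/s.
Reynolds number Re = ρVD/μ = 1100 · 0.205 · 0.0738 / 0.0141 = 1180.
Re < 2300 → laminar flow, so f = 64/Re = 64/1180 = 0.05422 (the turbulent correlation is not needed).
Darcy-Weisbach: ΔP = f(L/D)(ρV²/2) = 0.05422·(1770/0.0738)·(1100·0.205²/2) = 0.05422·2.398e+04·23.12 = 3.006e+04 Pa.
ΔP = 3.006e+04 Pa = 30.1 kPa.

ΔP ≈ 30.1 kPa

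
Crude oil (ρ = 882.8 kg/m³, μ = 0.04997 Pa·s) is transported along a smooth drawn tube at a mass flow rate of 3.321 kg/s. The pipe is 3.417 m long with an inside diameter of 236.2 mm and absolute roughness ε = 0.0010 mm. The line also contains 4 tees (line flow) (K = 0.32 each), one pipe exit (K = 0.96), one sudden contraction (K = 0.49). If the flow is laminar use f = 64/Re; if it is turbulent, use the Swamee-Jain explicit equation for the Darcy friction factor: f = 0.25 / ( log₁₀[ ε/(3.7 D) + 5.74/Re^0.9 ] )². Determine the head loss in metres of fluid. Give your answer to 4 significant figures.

A = πD²/4 = π(0.2362)²/4 = 0.04382 m²; mean velocity V = ṁ/(ρA) = 3.321/(882.8 · 0.04382) = 0.08585 m/s.
Reynolds number Re = ρVD/μ = 882.8 · 0.08585 · 0.2362 / 0.05 = 358.3.
Re < 2300 → laminar flow, so f = 64/Re = 64/358.3 = 0.1786 (the turbulent correlation is not needed).
Total minor-loss coefficient ΣK = 4·0.32 + 1·0.96 + 1·0.49 = 2.73.
ΔP = [f·L/D + ΣK]·(ρV²/2) = [0.1786·3.417/0.2362 + 2.73]·(882.8·0.08585²/2) = [2.584 + 2.73]·3.253 = 17.29 Pa.
Head loss h_f = ΔP/(ρg) = 17.29/(882.8·9.81) = 0.001996 m.

h_f ≈ 0.001996 m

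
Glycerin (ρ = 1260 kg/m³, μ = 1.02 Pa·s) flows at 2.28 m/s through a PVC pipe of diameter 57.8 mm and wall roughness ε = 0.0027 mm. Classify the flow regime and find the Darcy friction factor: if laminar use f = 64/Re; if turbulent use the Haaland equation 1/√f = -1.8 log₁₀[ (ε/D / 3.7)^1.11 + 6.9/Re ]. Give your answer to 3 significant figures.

f ≈ 0.393

Re = ρVD/μ = 1260·2.28·0.0578/1.02 = 162.8.
Re < 2300 → laminar, so f = 64/Re = 0.3931 (roughness is irrelevant in laminar flow).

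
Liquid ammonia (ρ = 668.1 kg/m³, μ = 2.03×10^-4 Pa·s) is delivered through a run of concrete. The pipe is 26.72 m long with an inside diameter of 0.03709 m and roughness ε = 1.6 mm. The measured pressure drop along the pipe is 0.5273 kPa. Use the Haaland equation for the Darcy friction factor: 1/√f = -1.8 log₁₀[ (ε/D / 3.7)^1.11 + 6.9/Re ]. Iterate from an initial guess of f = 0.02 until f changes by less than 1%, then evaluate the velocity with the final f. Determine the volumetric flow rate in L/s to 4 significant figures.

Rearranging Darcy-Weisbach: V = √(2·ΔP·D/(f·L·ρ)). With ε/D = 0.0016/0.03709 = 0.0431, iterate starting from f = 0.02:
  f = 0.02 → V = √(2·527.3·0.03709/(0.02·26.72·668.1)) = 0.331 m/s; Re = ρVD/μ = 4.04e+04; f → 0.06766
  f = 0.06766 → V = 0.18 m/s; Re = 2.197e+04; f → 0.0682
Converged (Δf/f < 1%). With the final f = 0.0682: V = √(2·527.3·0.03709/(0.0682·26.72·668.1)) = 0.1792 m/s.
Q = V·A = 0.1792·(π/4·0.03709²) = 0.0001937 m³/s = 0.1937 L/s.

Q ≈ 0.1937 L/s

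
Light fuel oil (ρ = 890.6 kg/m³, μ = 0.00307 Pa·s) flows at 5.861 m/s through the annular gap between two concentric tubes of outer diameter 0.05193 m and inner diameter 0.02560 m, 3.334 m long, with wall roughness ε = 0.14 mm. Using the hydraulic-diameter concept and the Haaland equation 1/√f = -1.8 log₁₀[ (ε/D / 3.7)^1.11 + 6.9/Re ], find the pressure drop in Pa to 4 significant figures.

Hydraulic diameter D_h = 4A/P = D_o - D_i = 0.05193 - 0.0256 = 0.02633 m.
Re = ρVD_h/μ = 890.6·5.861·0.02633/0.00307 = 4.477e+04.
ε/D_h = 0.00014/0.02633 = 0.00532; Haaland gives 1/√f = -1.8 log₁₀[0.0007+0.000154] = 5.524, so f = 0.03277.
ΔP = f(L/D_h)(ρV²/2) = 0.03277·3.334/0.02633·1.53e+04 = 6.348e+04 Pa.

ΔP ≈ 63480 Pa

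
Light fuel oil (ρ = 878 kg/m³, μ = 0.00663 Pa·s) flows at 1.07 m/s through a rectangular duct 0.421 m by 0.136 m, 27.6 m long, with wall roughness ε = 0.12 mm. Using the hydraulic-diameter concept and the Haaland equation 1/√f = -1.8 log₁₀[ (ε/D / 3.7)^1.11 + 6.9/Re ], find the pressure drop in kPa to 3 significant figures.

Hydraulic diameter D_h = 4A/P = 4·(0.421·0.136)/(2·(0.421+0.136)) = 0.229/1.114 = 0.2056 m.
Re = ρVD_h/μ = 878·1.07·0.2056/0.00663 = 2.913e+04.
ε/D_h = 0.00012/0.2056 = 0.000584; Haaland gives 1/√f = -1.8 log₁₀[6.02e-05+0.000237] = 6.349, so f = 0.02481.
ΔP = f(L/D_h)(ρV²/2) = 0.02481·27.6/0.2056·502.6 = 1674 Pa.
ΔP = 1.67 kPa.

ΔP ≈ 1.67 kPa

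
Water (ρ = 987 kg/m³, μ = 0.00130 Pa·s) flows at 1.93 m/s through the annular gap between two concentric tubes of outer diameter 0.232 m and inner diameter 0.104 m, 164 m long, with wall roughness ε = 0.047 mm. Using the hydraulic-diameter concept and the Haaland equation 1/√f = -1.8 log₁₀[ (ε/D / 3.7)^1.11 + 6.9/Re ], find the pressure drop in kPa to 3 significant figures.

Hydraulic diameter D_h = 4A/P = D_o - D_i = 0.232 - 0.104 = 0.128 m.
Re = ρVD_h/μ = 987·1.93·0.128/0.0013 = 1.876e+05.
ε/D_h = 4.7e-05/0.128 = 0.000367; Haaland gives 1/√f = -1.8 log₁₀[3.6e-05+3.68e-05] = 7.448, so f = 0.01803.
ΔP = f(L/D_h)(ρV²/2) = 0.01803·164/0.128·1838 = 4.245e+04 Pa.
ΔP = 42.5 kPa.

ΔP ≈ 42.5 kPa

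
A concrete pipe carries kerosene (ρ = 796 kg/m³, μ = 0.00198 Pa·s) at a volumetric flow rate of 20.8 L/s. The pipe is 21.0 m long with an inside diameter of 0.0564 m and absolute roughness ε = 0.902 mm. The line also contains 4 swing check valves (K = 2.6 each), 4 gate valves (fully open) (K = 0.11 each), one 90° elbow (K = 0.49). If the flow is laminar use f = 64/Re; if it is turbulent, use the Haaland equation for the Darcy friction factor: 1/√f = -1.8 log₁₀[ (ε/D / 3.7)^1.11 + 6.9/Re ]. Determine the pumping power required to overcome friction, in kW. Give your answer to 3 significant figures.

Q = 20.8 L/s = 20.8/1000 = 0.0208 m³/s.
Cross-sectional area A = πD²/4 = π(0.0564)²/4 = 0.002498 m²; mean velocity V = Q/A = 0.0208/0.002498 = 8.326 m/s.
Reynolds number Re = ρVD/μ = 796 · 8.326 · 0.0564 / 0.00198 = 1.888e+05.
Re > 4000 → turbulent. Relative roughness ε/D = 0.000902/0.0564 = 0.016. Haaland: 1/√f = -1.8 log₁₀[(0.016/3.7)^1.11 + 6.9/1.888e+05] = -1.8 log₁₀[0.00237 + 3.66e-05] = 4.712, so f = 0.04504.
Total minor-loss coefficient ΣK = 4·2.6 + 4·0.11 + 1·0.49 = 11.3.
ΔP = [f·L/D + ΣK]·(ρV²/2) = [0.04504·21/0.0564 + 11.3]·(796·8.326²/2) = [16.77 + 11.3]·2.759e+04 = 7.752e+05 Pa.
Pumping power P = QΔP = 0.0208·7.752e+05 = 16120 W = 16.1 kW.

P ≈ 16.1 kW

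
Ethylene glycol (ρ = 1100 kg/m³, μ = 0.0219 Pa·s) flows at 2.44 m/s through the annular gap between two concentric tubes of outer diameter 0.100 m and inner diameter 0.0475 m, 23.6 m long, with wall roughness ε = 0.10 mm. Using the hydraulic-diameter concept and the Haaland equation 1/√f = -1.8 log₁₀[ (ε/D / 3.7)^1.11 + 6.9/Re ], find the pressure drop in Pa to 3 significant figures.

Hydraulic diameter D_h = 4A/P = D_o - D_i = 0.1 - 0.0475 = 0.0525 m.
Re = ρVD_h/μ = 1100·2.44·0.0525/0.0219 = 6434.
ε/D_h = 0.0001/0.0525 = 0.0019; Haaland gives 1/√f = -1.8 log₁₀[0.000224+0.00107] = 5.197, so f = 0.03702.
ΔP = f(L/D_h)(ρV²/2) = 0.03702·23.6/0.0525·3274 = 5.45e+04 Pa.

ΔP ≈ 54500 Pa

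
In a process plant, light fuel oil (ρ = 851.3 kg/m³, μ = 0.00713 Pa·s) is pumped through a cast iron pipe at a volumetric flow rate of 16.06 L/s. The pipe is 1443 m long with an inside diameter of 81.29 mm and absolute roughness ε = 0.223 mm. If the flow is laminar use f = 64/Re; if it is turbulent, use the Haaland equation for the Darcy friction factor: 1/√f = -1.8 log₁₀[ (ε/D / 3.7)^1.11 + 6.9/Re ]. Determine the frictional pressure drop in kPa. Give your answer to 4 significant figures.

Q = 16.06 L/s = 16.06/1000 = 0.01606 m³/s.
Cross-sectional area A = πD²/4 = π(0.08129)²/4 = 0.00519 m²; mean velocity V = Q/A = 0.01606/0.00519 = 3.094 m/s.
Reynolds number Re = ρVD/μ = 851.3 · 3.094 · 0.08129 / 0.00713 = 3.003e+04.
Re > 4000 → turbulent. Relative roughness ε/D = 0.000223/0.08129 = 0.00274. Haaland: 1/√f = -1.8 log₁₀[(0.00274/3.7)^1.11 + 6.9/3.003e+04] = -1.8 log₁₀[0.000336 + 0.00023] = 5.846, so f = 0.02926.
Darcy-Weisbach: ΔP = f(L/D)(ρV²/2) = 0.02926·(1443/0.08129)·(851.3·3.094²/2) = 0.02926·1.775e+04·4076 = 2.117e+06 Pa.
ΔP = 2.117e+06 Pa = 2117 kPa.

ΔP ≈ 2117 kPa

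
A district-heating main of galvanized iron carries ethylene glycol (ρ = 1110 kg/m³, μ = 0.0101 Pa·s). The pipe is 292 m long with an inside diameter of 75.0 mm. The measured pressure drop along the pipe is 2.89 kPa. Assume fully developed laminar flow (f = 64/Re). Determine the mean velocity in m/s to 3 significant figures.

V ≈ 0.172 m/s

For laminar flow, f = 64/Re with Re = ρVD/μ, so Darcy-Weisbach reduces to ΔP = 32μLV/D². Solving for V: V = ΔP·D²/(32μL) = 2890·(0.075)²/(32·0.0101·292) = 0.1723 m/s.
Check: Re = ρVD/μ = 1110·0.1723·0.075/0.0101 = 1420 < 2300, so the laminar assumption holds.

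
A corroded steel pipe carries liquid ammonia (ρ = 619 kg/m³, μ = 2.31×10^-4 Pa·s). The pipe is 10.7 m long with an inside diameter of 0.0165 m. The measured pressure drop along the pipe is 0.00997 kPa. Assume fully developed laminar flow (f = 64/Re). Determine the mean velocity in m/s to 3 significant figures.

For laminar flow, f = 64/Re with Re = ρVD/μ, so Darcy-Weisbach reduces to ΔP = 32μLV/D². Solving for V: V = ΔP·D²/(32μL) = 9.97·(0.0165)²/(32·0.000231·10.7) = 0.03432 m/s.
Check: Re = ρVD/μ = 619·0.03432·0.0165/0.000231 = 1517 < 2300, so the laminar assumption holds.

V ≈ 0.0343 m/s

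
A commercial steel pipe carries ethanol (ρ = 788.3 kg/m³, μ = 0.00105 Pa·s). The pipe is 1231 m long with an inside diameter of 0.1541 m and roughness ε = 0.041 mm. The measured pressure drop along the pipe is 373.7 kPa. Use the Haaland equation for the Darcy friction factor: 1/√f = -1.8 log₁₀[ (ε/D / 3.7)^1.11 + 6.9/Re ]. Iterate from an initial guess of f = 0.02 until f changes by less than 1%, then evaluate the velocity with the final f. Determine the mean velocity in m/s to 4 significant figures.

V ≈ 2.681 m/s

Rearranging Darcy-Weisbach: V = √(2·ΔP·D/(f·L·ρ)). With ε/D = 4.1e-05/0.1541 = 0.000266, iterate starting from f = 0.02:
  f = 0.02 → V = √(2·3.737e+05·0.1541/(0.02·1231·788.3)) = 2.436 m/s; Re = ρVD/μ = 2.818e+05; f → 0.01666
  f = 0.01666 → V = 2.669 m/s; Re = 3.088e+05; f → 0.01651
Converged (Δf/f < 1%). With the final f = 0.01651: V = √(2·3.737e+05·0.1541/(0.01651·1231·788.3)) = 2.681 m/s.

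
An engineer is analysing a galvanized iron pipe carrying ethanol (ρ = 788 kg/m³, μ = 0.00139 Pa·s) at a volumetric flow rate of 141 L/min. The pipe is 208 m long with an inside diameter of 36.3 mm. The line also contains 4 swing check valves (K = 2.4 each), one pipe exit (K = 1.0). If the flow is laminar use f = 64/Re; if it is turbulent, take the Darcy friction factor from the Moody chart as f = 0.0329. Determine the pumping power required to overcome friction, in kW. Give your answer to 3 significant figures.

Q = 141 L/min = 141/60000 = 0.00235 m³/s.
Cross-sectional area A = πD²/4 = π(0.0363)²/4 = 0.001035 m²; mean velocity V = Q/A = 0.00235/0.001035 = 2.271 m/s.
Reynolds number Re = ρVD/μ = 788 · 2.271 · 0.0363 / 0.00139 = 4.673e+04.
Re > 4000 → turbulent; use the Moody-chart value f = 0.0329.
Total minor-loss coefficient ΣK = 4·2.4 + 1·1 = 10.6.
ΔP = [f·L/D + ΣK]·(ρV²/2) = [0.0329·208/0.0363 + 10.6]·(788·2.271²/2) = [188.5 + 10.6]·2032 = 4.045e+05 Pa.
Pumping power P = QΔP = 0.00235·4.045e+05 = 950.6 W = 0.951 kW.

P ≈ 0.951 kW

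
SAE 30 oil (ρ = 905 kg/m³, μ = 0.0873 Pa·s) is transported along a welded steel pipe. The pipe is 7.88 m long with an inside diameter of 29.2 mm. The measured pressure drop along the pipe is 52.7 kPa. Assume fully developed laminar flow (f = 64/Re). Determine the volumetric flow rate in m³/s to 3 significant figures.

Q ≈ 0.00137 m³/s

For laminar flow, f = 64/Re with Re = ρVD/μ, so Darcy-Weisbach reduces to ΔP = 32μLV/D². Solving for V: V = ΔP·D²/(32μL) = 5.27e+04·(0.0292)²/(32·0.0873·7.88) = 2.041 m/s.
Check: Re = ρVD/μ = 905·2.041·0.0292/0.0873 = 617.9 < 2300, so the laminar assumption holds.
Q = V·A = 2.041·(π/4·0.0292²) = 0.001367 m³/s = 0.00137 m³/s.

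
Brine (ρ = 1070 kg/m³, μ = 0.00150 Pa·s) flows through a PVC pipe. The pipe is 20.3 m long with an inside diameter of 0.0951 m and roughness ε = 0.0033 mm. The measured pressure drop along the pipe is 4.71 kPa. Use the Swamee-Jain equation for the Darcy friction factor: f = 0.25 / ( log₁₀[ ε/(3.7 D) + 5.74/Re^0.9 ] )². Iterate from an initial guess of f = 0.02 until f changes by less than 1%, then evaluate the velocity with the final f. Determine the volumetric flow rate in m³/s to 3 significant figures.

Rearranging Darcy-Weisbach: V = √(2·ΔP·D/(f·L·ρ)). With ε/D = 3.3e-06/0.0951 = 3.47e-05, iterate starting from f = 0.02:
  f = 0.02 → V = √(2·4710·0.0951/(0.02·20.3·1070)) = 1.436 m/s; Re = ρVD/μ = 9.742e+04; f → 0.01817
  f = 0.01817 → V = 1.507 m/s; Re = 1.022e+05; f → 0.01799
Converged (Δf/f < 1%). With the final f = 0.01799: V = √(2·4710·0.0951/(0.01799·20.3·1070)) = 1.514 m/s.
Q = V·A = 1.514·(π/4·0.0951²) = 0.01075 m³/s = 0.0108 m³/s.

Q ≈ 0.0108 m³/s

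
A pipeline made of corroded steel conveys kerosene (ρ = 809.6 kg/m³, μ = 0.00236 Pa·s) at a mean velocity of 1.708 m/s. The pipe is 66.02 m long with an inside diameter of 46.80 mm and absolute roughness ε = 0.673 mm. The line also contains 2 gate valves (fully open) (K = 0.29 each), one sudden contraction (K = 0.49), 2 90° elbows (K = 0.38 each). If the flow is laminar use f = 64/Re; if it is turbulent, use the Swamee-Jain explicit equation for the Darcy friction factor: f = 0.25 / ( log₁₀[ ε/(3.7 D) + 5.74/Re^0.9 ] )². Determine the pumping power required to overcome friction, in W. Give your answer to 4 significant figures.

Reynolds number Re = ρVD/μ = 809.6 · 1.708 · 0.0468 / 0.00236 = 2.742e+04.
Re > 4000 → turbulent. Relative roughness ε/D = 0.000673/0.0468 = 0.0144. Swamee-Jain: f = 0.25/(log₁₀[0.0144/3.7 + 5.74/2.742e+04^0.9])² = 0.25/(log₁₀[0.00389 + 0.000582])² = 0.25/(-2.35)² = 0.04527.
Total minor-loss coefficient ΣK = 2·0.29 + 1·0.49 + 2·0.38 = 1.83.
ΔP = [f·L/D + ΣK]·(ρV²/2) = [0.04527·66.02/0.0468 + 1.83]·(809.6·1.708²/2) = [63.87 + 1.83]·1181 = 7.758e+04 Pa.
Q = V·A = 1.708·0.00172 = 0.002938 m³/s.
Pumping power P = QΔP = 0.002938·7.758e+04 = 227.95 W = 227.9 W.

P ≈ 227.9 W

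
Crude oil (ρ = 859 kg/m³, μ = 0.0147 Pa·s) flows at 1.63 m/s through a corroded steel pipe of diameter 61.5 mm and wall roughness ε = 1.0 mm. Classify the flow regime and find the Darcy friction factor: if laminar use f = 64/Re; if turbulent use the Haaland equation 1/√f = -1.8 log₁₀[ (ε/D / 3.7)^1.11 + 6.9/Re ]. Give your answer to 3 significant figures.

Re = ρVD/μ = 859·1.63·0.0615/0.0147 = 5858.
Re > 4000 → turbulent. ε/D = 0.001/0.0615 = 0.0163; Haaland: 1/√f = -1.8 log₁₀[0.00242 + 0.00118] = 4.399, so f = 0.05167.

f ≈ 0.0517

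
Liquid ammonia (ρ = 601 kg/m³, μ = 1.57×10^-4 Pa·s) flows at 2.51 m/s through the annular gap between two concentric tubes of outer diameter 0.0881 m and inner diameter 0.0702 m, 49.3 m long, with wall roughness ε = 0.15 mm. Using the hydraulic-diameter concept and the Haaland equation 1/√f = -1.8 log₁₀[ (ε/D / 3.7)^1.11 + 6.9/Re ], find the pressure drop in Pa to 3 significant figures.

Hydraulic diameter D_h = 4A/P = D_o - D_i = 0.0881 - 0.0702 = 0.0179 m.
Re = ρVD_h/μ = 601·2.51·0.0179/0.000157 = 1.72e+05.
ε/D_h = 0.00015/0.0179 = 0.00838; Haaland gives 1/√f = -1.8 log₁₀[0.00116+4.01e-05] = 5.258, so f = 0.03617.
ΔP = f(L/D_h)(ρV²/2) = 0.03617·49.3/0.0179·1893 = 1.886e+05 Pa.

ΔP ≈ 189000 Pa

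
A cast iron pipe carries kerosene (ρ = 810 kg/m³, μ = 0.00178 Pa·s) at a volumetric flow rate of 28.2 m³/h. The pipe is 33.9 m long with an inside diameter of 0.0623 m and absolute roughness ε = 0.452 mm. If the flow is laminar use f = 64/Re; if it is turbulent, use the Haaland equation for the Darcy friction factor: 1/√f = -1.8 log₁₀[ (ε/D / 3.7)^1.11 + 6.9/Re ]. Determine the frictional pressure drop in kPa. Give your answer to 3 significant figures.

Q = 28.2 m³/h = 28.2/3600 = 0.007833 m³/s.
Cross-sectional area A = πD²/4 = π(0.0623)²/4 = 0.003048 m²; mean velocity V = Q/A = 0.007833/0.003048 = 2.57 m/s.
Reynolds number Re = ρVD/μ = 810 · 2.57 · 0.0623 / 0.00178 = 7.285e+04.
Re > 4000 → turbulent. Relative roughness ε/D = 0.000452/0.0623 = 0.00726. Haaland: 1/√f = -1.8 log₁₀[(0.00726/3.7)^1.11 + 6.9/7.285e+04] = -1.8 log₁₀[0.000988 + 9.47e-05] = 5.338, so f = 0.03509.
Darcy-Weisbach: ΔP = f(L/D)(ρV²/2) = 0.03509·(33.9/0.0623)·(810·2.57²/2) = 0.03509·544.1·2674 = 5.107e+04 Pa.
ΔP = 5.107e+04 Pa = 51.1 kPa.

ΔP ≈ 51.1 kPa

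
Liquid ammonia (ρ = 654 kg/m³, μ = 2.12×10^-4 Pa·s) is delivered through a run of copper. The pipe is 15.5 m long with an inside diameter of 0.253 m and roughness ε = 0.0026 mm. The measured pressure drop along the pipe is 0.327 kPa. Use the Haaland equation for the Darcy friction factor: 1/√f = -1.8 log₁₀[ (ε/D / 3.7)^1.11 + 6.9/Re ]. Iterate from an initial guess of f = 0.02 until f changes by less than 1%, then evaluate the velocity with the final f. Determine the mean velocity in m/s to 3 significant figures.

Rearranging Darcy-Weisbach: V = √(2·ΔP·D/(f·L·ρ)). With ε/D = 2.6e-06/0.253 = 1.03e-05, iterate starting from f = 0.02:
  f = 0.02 → V = √(2·327·0.253/(0.02·15.5·654)) = 0.9034 m/s; Re = ρVD/μ = 7.051e+05; f → 0.01244
  f = 0.01244 → V = 1.145 m/s; Re = 8.939e+05; f → 0.01198
  f = 0.01198 → V = 1.167 m/s; Re = 9.11e+05; f → 0.01194
Converged (Δf/f < 1%). With the final f = 0.01194: V = √(2·327·0.253/(0.01194·15.5·654)) = 1.169 m/s.

V ≈ 1.17 m/s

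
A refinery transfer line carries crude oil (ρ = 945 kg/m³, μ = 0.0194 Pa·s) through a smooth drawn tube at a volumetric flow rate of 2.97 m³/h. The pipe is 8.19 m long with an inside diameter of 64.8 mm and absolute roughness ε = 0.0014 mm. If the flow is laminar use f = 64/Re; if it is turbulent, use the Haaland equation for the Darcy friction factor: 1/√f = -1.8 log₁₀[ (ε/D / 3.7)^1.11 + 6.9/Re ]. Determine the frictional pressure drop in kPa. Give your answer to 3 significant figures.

Q = 2.97 m³/h = 2.97/3600 = 0.000825 m³/s.
Cross-sectional area A = πD²/4 = π(0.0648)²/4 = 0.003298 m²; mean velocity V = Q/A = 0.000825/0.003298 = 0.2502 m/s.
Reynolds number Re = ρVD/μ = 945 · 0.2502 · 0.0648 / 0.0194 = 789.6.
Re < 2300 → laminar flow, so f = 64/Re = 64/789.6 = 0.08105 (the turbulent correlation is not needed).
Darcy-Weisbach: ΔP = f(L/D)(ρV²/2) = 0.08105·(8.19/0.0648)·(945·0.2502²/2) = 0.08105·126.4·29.57 = 302.9 Pa.
ΔP = 302.9 Pa = 0.303 kPa.

ΔP ≈ 0.303 kPa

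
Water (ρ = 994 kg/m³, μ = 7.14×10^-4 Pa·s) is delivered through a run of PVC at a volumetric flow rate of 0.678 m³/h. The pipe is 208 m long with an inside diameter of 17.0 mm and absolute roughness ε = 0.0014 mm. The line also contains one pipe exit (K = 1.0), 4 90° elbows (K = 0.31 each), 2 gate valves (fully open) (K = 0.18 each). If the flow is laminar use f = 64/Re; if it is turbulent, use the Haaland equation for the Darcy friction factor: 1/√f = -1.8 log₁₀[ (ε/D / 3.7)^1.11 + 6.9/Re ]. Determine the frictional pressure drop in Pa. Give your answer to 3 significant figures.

ΔP ≈ 110000 Pa

Q = 0.678 m³/h = 0.678/3600 = 0.0001883 m³/s.
Cross-sectional area A = πD²/4 = π(0.017)²/4 = 0.000227 m²; mean velocity V = Q/A = 0.0001883/0.000227 = 0.8297 m/s.
Reynolds number Re = ρVD/μ = 994 · 0.8297 · 0.017 / 0.000714 = 1.964e+04.
Re > 4000 → turbulent. Relative roughness ε/D = 1.4e-06/0.017 = 8.24e-05. Haaland: 1/√f = -1.8 log₁₀[(8.24e-05/3.7)^1.11 + 6.9/1.964e+04] = -1.8 log₁₀[6.85e-06 + 0.000351] = 6.203, so f = 0.02599.
Total minor-loss coefficient ΣK = 1·1 + 4·0.31 + 2·0.18 = 2.6.
ΔP = [f·L/D + ΣK]·(ρV²/2) = [0.02599·208/0.017 + 2.6]·(994·0.8297²/2) = [318 + 2.6]·342.2 = 1.097e+05 Pa.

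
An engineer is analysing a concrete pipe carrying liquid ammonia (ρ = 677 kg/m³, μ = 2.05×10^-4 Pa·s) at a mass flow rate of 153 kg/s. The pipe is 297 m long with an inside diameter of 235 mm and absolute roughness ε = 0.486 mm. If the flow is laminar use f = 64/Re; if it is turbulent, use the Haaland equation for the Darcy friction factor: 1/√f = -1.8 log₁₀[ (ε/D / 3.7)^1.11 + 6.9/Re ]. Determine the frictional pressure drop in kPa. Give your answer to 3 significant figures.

ΔP ≈ 275 kPa

A = πD²/4 = π(0.235)²/4 = 0.04337 m²; mean velocity V = ṁ/(ρA) = 153/(677 · 0.04337) = 5.21 m/s.
Reynolds number Re = ρVD/μ = 677 · 5.21 · 0.235 / 0.000205 = 4.044e+06.
Re > 4000 → turbulent. Relative roughness ε/D = 0.000486/0.235 = 0.00207. Haaland: 1/√f = -1.8 log₁₀[(0.00207/3.7)^1.11 + 6.9/4.044e+06] = -1.8 log₁₀[0.000245 + 1.71e-06] = 6.493, so f = 0.02372.
Darcy-Weisbach: ΔP = f(L/D)(ρV²/2) = 0.02372·(297/0.235)·(677·5.21²/2) = 0.02372·1264·9190 = 2.755e+05 Pa.
ΔP = 2.755e+05 Pa = 275 kPa.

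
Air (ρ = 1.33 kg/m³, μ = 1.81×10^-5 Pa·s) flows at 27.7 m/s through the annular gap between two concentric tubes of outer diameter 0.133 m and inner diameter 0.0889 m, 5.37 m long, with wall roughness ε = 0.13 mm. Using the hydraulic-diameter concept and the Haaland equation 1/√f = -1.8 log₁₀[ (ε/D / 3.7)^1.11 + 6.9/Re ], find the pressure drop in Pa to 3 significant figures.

ΔP ≈ 1700 Pa

Hydraulic diameter D_h = 4A/P = D_o - D_i = 0.133 - 0.0889 = 0.0441 m.
Re = ρVD_h/μ = 1.33·27.7·0.0441/1.81e-05 = 8.976e+04.
ε/D_h = 0.00013/0.0441 = 0.00295; Haaland gives 1/√f = -1.8 log₁₀[0.000363+7.69e-05] = 6.041, so f = 0.0274.
ΔP = f(L/D_h)(ρV²/2) = 0.0274·5.37/0.0441·510.2 = 1702 Pa.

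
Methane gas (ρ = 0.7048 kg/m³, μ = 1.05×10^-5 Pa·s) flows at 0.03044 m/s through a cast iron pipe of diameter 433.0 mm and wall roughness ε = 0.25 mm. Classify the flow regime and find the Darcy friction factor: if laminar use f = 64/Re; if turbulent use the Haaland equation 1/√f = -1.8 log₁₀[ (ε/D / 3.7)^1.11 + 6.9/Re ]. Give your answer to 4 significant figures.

f ≈ 0.07234

Re = ρVD/μ = 0.7048·0.03044·0.433/1.05e-05 = 884.7.
Re < 2300 → laminar, so f = 64/Re = 0.07234 (roughness is irrelevant in laminar flow).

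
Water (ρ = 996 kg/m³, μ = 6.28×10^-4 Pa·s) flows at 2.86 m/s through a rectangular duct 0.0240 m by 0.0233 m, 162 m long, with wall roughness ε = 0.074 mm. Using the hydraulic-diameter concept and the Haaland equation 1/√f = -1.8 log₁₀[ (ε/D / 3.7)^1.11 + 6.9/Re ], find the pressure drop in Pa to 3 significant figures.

ΔP ≈ 770000 Pa

Hydraulic diameter D_h = 4A/P = 4·(0.024·0.0233)/(2·(0.024+0.0233)) = 0.002237/0.0946 = 0.02364 m.
Re = ρVD_h/μ = 996·2.86·0.02364/0.000628 = 1.073e+05.
ε/D_h = 7.4e-05/0.02364 = 0.00313; Haaland gives 1/√f = -1.8 log₁₀[0.000388+6.43e-05] = 6.019, so f = 0.0276.
ΔP = f(L/D_h)(ρV²/2) = 0.0276·162/0.02364·4073 = 7.702e+05 Pa.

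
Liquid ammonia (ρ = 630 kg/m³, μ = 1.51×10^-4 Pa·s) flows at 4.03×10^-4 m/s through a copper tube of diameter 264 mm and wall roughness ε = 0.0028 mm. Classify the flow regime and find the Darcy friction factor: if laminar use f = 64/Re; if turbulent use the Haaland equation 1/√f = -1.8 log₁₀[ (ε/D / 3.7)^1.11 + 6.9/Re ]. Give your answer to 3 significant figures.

f ≈ 0.144

Re = ρVD/μ = 630·0.000403·0.264/0.000151 = 443.9.
Re < 2300 → laminar, so f = 64/Re = 0.1442 (roughness is irrelevant in laminar flow).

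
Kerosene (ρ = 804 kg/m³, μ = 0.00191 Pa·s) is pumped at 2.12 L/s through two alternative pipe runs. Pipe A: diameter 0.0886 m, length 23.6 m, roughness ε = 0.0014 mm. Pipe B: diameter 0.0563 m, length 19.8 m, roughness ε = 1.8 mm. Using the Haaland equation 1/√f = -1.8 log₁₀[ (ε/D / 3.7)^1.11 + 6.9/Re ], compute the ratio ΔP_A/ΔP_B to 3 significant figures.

ΔP_A/ΔP_B ≈ 0.0592

Pipe A: V = Q/A = 0.00212/0.006165 = 0.3439 m/s; Re = 1.282e+04; ε/D = 1.58e-05; Haaland → f = 0.02889; ΔP_A = f(L/D)(ρV²/2) = 365.8 Pa.
Pipe B: V = Q/A = 0.00212/0.002489 = 0.8516 m/s; Re = 2.018e+04; ε/D = 0.032; Haaland → f = 0.0603; ΔP_B = f(L/D)(ρV²/2) = 6183 Pa.
ΔP_A/ΔP_B = 365.8/6183 = 0.0592.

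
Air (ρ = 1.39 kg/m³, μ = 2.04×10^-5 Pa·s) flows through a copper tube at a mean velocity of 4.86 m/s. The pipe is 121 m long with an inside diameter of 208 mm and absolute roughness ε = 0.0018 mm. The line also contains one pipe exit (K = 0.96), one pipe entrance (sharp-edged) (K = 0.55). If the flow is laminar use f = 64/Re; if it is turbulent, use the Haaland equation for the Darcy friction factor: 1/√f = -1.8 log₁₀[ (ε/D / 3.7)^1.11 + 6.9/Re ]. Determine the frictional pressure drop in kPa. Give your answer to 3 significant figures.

ΔP ≈ 0.209 kPa

Reynolds number Re = ρVD/μ = 1.39 · 4.86 · 0.208 / 2.04e-05 = 6.888e+04.
Re > 4000 → turbulent. Relative roughness ε/D = 1.8e-06/0.208 = 8.65e-06. Haaland: 1/√f = -1.8 log₁₀[(8.65e-06/3.7)^1.11 + 6.9/6.888e+04] = -1.8 log₁₀[5.62e-07 + 0.0001] = 7.194, so f = 0.01932.
Total minor-loss coefficient ΣK = 1·0.96 + 1·0.55 = 1.51.
ΔP = [f·L/D + ΣK]·(ρV²/2) = [0.01932·121/0.208 + 1.51]·(1.39·4.86²/2) = [11.24 + 1.51]·16.42 = 209.3 Pa.
ΔP = 209.3 Pa = 0.209 kPa.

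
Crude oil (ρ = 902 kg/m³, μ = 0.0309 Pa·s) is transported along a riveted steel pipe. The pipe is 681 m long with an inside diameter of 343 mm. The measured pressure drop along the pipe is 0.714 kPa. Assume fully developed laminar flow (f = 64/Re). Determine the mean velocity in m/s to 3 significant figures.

V ≈ 0.125 m/s

For laminar flow, f = 64/Re with Re = ρVD/μ, so Darcy-Weisbach reduces to ΔP = 32μLV/D². Solving for V: V = ΔP·D²/(32μL) = 714·(0.343)²/(32·0.0309·681) = 0.1247 m/s.
Check: Re = ρVD/μ = 902·0.1247·0.343/0.0309 = 1249 < 2300, so the laminar assumption holds.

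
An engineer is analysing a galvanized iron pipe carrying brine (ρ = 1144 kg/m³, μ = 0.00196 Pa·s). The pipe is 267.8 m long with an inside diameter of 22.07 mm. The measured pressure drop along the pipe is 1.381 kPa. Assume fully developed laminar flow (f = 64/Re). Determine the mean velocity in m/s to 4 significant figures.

V ≈ 0.04005 m/s

For laminar flow, f = 64/Re with Re = ρVD/μ, so Darcy-Weisbach reduces to ΔP = 32μLV/D². Solving for V: V = ΔP·D²/(32μL) = 1381·(0.02207)²/(32·0.00196·267.8) = 0.04005 m/s.
Check: Re = ρVD/μ = 1144·0.04005·0.02207/0.00196 = 515.9 < 2300, so the laminar assumption holds.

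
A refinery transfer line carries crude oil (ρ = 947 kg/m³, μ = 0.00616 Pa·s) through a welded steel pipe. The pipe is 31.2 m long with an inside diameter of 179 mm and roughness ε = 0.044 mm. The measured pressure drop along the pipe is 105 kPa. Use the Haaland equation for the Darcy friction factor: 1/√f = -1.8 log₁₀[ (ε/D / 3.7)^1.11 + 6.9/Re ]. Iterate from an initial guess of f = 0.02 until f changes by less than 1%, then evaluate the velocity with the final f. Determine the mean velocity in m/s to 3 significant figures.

V ≈ 8.70 m/s

Rearranging Darcy-Weisbach: V = √(2·ΔP·D/(f·L·ρ)). With ε/D = 4.4e-05/0.179 = 0.000246, iterate starting from f = 0.02:
  f = 0.02 → V = √(2·1.05e+05·0.179/(0.02·31.2·947)) = 7.976 m/s; Re = ρVD/μ = 2.195e+05; f → 0.01698
  f = 0.01698 → V = 8.656 m/s; Re = 2.382e+05; f → 0.01682
Converged (Δf/f < 1%). With the final f = 0.01682: V = √(2·1.05e+05·0.179/(0.01682·31.2·947)) = 8.697 m/s.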